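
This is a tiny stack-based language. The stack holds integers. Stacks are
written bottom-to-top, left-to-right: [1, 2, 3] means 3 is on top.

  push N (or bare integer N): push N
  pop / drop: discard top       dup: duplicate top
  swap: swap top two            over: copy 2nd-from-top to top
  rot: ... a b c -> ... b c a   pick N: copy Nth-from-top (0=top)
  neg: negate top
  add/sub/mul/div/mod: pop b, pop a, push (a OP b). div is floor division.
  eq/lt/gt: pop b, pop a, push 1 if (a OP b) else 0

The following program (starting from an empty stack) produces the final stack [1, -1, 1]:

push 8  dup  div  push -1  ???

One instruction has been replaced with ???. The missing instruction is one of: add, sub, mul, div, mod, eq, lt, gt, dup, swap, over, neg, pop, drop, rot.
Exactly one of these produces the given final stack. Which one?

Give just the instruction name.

Answer: over

Derivation:
Stack before ???: [1, -1]
Stack after ???:  [1, -1, 1]
The instruction that transforms [1, -1] -> [1, -1, 1] is: over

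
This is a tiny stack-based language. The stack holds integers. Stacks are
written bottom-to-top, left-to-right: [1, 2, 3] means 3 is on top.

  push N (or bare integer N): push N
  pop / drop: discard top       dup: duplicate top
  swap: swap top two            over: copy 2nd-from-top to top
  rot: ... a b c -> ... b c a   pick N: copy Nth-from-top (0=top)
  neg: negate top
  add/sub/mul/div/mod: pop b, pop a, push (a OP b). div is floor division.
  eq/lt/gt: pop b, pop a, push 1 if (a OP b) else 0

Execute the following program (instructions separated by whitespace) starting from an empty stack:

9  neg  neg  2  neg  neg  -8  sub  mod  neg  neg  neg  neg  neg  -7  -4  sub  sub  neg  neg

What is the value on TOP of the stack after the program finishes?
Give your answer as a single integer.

After 'push 9': [9]
After 'neg': [-9]
After 'neg': [9]
After 'push 2': [9, 2]
After 'neg': [9, -2]
After 'neg': [9, 2]
After 'push -8': [9, 2, -8]
After 'sub': [9, 10]
After 'mod': [9]
After 'neg': [-9]
After 'neg': [9]
After 'neg': [-9]
After 'neg': [9]
After 'neg': [-9]
After 'push -7': [-9, -7]
After 'push -4': [-9, -7, -4]
After 'sub': [-9, -3]
After 'sub': [-6]
After 'neg': [6]
After 'neg': [-6]

Answer: -6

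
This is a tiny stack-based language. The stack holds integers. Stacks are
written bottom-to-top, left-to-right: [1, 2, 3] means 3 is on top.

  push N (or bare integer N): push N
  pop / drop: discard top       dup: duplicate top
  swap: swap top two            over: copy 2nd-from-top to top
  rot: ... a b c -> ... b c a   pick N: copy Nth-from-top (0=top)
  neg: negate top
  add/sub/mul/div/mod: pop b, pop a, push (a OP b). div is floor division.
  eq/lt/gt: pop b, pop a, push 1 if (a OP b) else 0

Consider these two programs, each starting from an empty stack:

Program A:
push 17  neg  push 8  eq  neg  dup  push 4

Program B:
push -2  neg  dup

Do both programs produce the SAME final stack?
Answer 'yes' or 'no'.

Answer: no

Derivation:
Program A trace:
  After 'push 17': [17]
  After 'neg': [-17]
  After 'push 8': [-17, 8]
  After 'eq': [0]
  After 'neg': [0]
  After 'dup': [0, 0]
  After 'push 4': [0, 0, 4]
Program A final stack: [0, 0, 4]

Program B trace:
  After 'push -2': [-2]
  After 'neg': [2]
  After 'dup': [2, 2]
Program B final stack: [2, 2]
Same: no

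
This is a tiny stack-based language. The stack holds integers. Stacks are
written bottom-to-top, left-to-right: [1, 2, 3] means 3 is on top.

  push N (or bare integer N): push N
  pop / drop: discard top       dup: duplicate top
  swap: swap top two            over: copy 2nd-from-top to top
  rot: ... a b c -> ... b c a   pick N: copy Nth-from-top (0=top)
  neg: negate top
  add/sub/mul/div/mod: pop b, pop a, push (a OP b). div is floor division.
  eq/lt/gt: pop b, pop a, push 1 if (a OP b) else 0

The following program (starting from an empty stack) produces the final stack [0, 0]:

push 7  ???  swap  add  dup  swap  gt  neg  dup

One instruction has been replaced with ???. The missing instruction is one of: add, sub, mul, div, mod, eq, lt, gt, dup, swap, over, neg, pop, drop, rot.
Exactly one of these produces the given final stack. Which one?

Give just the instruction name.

Answer: dup

Derivation:
Stack before ???: [7]
Stack after ???:  [7, 7]
The instruction that transforms [7] -> [7, 7] is: dup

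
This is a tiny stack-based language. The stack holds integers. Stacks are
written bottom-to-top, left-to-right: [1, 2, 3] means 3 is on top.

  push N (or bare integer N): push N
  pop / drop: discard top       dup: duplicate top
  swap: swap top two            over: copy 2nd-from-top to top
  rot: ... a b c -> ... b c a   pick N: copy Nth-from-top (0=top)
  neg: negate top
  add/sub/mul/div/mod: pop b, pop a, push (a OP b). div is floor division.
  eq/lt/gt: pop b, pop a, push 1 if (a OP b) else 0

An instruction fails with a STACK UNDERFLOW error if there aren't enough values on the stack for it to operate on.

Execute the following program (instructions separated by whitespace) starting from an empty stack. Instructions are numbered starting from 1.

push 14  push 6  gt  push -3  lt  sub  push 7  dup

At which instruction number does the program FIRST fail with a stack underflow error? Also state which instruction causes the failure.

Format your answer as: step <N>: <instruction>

Answer: step 6: sub

Derivation:
Step 1 ('push 14'): stack = [14], depth = 1
Step 2 ('push 6'): stack = [14, 6], depth = 2
Step 3 ('gt'): stack = [1], depth = 1
Step 4 ('push -3'): stack = [1, -3], depth = 2
Step 5 ('lt'): stack = [0], depth = 1
Step 6 ('sub'): needs 2 value(s) but depth is 1 — STACK UNDERFLOW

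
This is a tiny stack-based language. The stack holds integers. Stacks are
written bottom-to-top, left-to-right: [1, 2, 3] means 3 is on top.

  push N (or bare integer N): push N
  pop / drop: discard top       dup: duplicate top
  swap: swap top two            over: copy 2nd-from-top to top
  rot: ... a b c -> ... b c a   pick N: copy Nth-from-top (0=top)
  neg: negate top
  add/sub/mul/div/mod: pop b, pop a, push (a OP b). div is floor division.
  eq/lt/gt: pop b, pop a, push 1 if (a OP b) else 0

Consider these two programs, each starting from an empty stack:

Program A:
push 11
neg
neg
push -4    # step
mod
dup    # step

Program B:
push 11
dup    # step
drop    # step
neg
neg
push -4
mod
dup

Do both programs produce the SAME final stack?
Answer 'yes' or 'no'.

Answer: yes

Derivation:
Program A trace:
  After 'push 11': [11]
  After 'neg': [-11]
  After 'neg': [11]
  After 'push -4': [11, -4]
  After 'mod': [-1]
  After 'dup': [-1, -1]
Program A final stack: [-1, -1]

Program B trace:
  After 'push 11': [11]
  After 'dup': [11, 11]
  After 'drop': [11]
  After 'neg': [-11]
  After 'neg': [11]
  After 'push -4': [11, -4]
  After 'mod': [-1]
  After 'dup': [-1, -1]
Program B final stack: [-1, -1]
Same: yes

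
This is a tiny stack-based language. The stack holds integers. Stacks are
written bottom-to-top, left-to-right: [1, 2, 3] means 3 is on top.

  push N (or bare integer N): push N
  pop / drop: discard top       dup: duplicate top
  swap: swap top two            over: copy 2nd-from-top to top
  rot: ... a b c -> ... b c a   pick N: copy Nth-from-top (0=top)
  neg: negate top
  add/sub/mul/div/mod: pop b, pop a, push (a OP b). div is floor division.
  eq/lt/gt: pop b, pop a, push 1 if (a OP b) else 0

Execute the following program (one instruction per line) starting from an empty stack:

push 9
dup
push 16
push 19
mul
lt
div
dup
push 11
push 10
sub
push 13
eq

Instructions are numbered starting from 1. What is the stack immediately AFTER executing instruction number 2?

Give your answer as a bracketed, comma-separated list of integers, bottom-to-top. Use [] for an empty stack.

Answer: [9, 9]

Derivation:
Step 1 ('push 9'): [9]
Step 2 ('dup'): [9, 9]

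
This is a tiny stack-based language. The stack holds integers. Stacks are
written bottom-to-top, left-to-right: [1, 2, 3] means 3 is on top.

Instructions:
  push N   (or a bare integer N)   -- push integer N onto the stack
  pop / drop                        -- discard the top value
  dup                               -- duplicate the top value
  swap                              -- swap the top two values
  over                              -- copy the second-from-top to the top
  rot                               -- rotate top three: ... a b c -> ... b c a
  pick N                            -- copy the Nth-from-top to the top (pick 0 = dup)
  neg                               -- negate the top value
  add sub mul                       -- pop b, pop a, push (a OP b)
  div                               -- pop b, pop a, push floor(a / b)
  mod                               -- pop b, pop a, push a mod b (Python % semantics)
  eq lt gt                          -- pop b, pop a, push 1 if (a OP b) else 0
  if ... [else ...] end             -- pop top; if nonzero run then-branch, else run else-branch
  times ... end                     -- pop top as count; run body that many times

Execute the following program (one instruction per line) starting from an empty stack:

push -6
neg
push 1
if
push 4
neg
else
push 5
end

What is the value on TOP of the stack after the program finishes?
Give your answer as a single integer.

After 'push -6': [-6]
After 'neg': [6]
After 'push 1': [6, 1]
After 'if': [6]
After 'push 4': [6, 4]
After 'neg': [6, -4]

Answer: -4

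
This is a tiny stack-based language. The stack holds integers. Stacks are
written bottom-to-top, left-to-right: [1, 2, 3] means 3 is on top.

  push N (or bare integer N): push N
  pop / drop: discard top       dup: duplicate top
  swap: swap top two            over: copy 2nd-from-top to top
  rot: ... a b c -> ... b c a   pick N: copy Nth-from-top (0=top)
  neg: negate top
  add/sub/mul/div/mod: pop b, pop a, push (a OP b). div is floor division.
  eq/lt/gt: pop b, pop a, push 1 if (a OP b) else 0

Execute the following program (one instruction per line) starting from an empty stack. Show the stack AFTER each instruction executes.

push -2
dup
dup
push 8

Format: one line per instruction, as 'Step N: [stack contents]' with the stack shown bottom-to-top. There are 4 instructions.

Step 1: [-2]
Step 2: [-2, -2]
Step 3: [-2, -2, -2]
Step 4: [-2, -2, -2, 8]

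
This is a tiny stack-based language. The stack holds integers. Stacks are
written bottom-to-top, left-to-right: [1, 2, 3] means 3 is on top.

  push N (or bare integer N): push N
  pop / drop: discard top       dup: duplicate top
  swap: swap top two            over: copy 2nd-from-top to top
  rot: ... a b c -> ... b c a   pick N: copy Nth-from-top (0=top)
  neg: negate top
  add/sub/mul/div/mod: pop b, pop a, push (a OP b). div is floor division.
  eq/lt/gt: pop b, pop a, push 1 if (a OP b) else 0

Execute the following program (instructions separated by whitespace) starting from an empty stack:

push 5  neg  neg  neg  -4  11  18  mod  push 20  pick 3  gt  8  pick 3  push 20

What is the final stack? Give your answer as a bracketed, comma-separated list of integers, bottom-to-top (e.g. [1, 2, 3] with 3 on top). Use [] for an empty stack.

Answer: [-5, -4, 11, 1, 8, -4, 20]

Derivation:
After 'push 5': [5]
After 'neg': [-5]
After 'neg': [5]
After 'neg': [-5]
After 'push -4': [-5, -4]
After 'push 11': [-5, -4, 11]
After 'push 18': [-5, -4, 11, 18]
After 'mod': [-5, -4, 11]
After 'push 20': [-5, -4, 11, 20]
After 'pick 3': [-5, -4, 11, 20, -5]
After 'gt': [-5, -4, 11, 1]
After 'push 8': [-5, -4, 11, 1, 8]
After 'pick 3': [-5, -4, 11, 1, 8, -4]
After 'push 20': [-5, -4, 11, 1, 8, -4, 20]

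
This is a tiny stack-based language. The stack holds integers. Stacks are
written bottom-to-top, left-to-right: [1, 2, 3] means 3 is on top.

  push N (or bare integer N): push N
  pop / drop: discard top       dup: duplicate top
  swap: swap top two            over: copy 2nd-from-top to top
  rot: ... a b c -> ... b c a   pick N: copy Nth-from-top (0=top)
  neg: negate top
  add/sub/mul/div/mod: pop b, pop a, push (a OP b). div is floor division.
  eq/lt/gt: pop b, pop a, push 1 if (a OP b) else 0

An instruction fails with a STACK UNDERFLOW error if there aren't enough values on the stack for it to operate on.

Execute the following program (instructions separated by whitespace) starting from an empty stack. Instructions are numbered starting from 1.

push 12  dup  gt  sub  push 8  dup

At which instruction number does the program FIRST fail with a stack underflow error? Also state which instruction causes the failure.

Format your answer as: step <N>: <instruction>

Step 1 ('push 12'): stack = [12], depth = 1
Step 2 ('dup'): stack = [12, 12], depth = 2
Step 3 ('gt'): stack = [0], depth = 1
Step 4 ('sub'): needs 2 value(s) but depth is 1 — STACK UNDERFLOW

Answer: step 4: sub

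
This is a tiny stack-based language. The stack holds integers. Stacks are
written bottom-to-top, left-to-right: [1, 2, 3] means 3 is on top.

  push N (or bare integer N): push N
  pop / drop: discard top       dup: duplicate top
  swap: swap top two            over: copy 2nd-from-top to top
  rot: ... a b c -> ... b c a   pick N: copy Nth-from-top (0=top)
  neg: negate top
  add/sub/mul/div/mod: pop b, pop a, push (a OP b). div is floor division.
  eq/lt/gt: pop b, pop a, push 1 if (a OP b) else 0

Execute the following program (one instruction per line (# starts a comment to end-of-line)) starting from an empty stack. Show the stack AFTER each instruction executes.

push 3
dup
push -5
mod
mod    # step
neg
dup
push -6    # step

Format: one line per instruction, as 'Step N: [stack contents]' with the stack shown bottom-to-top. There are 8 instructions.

Step 1: [3]
Step 2: [3, 3]
Step 3: [3, 3, -5]
Step 4: [3, -2]
Step 5: [-1]
Step 6: [1]
Step 7: [1, 1]
Step 8: [1, 1, -6]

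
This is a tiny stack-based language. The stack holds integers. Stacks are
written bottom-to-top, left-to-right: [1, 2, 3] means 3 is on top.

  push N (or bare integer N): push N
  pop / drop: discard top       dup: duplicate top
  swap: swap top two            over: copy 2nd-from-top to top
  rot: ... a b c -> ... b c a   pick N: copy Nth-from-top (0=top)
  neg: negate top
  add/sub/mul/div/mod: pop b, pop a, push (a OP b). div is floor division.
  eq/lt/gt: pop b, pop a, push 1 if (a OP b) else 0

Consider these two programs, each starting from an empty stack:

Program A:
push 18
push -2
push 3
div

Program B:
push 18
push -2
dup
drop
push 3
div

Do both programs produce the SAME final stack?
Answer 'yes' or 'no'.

Program A trace:
  After 'push 18': [18]
  After 'push -2': [18, -2]
  After 'push 3': [18, -2, 3]
  After 'div': [18, -1]
Program A final stack: [18, -1]

Program B trace:
  After 'push 18': [18]
  After 'push -2': [18, -2]
  After 'dup': [18, -2, -2]
  After 'drop': [18, -2]
  After 'push 3': [18, -2, 3]
  After 'div': [18, -1]
Program B final stack: [18, -1]
Same: yes

Answer: yes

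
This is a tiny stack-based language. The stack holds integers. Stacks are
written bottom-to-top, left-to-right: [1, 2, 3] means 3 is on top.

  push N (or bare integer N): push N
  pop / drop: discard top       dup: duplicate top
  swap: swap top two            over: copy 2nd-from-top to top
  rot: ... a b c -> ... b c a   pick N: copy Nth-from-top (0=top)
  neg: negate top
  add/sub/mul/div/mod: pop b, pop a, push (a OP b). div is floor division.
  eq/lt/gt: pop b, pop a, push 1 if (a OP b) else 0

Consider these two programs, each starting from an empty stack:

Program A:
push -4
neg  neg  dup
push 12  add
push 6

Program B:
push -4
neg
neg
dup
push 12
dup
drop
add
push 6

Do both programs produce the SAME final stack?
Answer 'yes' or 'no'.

Program A trace:
  After 'push -4': [-4]
  After 'neg': [4]
  After 'neg': [-4]
  After 'dup': [-4, -4]
  After 'push 12': [-4, -4, 12]
  After 'add': [-4, 8]
  After 'push 6': [-4, 8, 6]
Program A final stack: [-4, 8, 6]

Program B trace:
  After 'push -4': [-4]
  After 'neg': [4]
  After 'neg': [-4]
  After 'dup': [-4, -4]
  After 'push 12': [-4, -4, 12]
  After 'dup': [-4, -4, 12, 12]
  After 'drop': [-4, -4, 12]
  After 'add': [-4, 8]
  After 'push 6': [-4, 8, 6]
Program B final stack: [-4, 8, 6]
Same: yes

Answer: yes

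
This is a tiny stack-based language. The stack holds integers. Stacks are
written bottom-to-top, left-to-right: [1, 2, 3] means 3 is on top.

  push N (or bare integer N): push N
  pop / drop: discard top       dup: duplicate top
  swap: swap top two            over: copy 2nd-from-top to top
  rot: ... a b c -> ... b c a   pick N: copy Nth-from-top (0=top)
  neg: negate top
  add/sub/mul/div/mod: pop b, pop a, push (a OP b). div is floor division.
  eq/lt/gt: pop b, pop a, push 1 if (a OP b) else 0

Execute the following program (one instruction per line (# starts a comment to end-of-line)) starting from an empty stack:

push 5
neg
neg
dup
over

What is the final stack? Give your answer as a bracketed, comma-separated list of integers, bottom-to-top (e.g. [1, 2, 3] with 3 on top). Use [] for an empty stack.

Answer: [5, 5, 5]

Derivation:
After 'push 5': [5]
After 'neg': [-5]
After 'neg': [5]
After 'dup': [5, 5]
After 'over': [5, 5, 5]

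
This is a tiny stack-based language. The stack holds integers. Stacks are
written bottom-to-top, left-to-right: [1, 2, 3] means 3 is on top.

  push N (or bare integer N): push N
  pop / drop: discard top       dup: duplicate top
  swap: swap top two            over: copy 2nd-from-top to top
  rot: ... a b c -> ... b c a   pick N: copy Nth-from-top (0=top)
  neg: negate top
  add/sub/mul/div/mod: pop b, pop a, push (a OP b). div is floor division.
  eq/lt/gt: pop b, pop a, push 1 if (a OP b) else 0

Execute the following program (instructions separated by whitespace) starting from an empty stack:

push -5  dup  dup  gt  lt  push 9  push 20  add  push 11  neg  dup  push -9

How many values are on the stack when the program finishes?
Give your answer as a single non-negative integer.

Answer: 5

Derivation:
After 'push -5': stack = [-5] (depth 1)
After 'dup': stack = [-5, -5] (depth 2)
After 'dup': stack = [-5, -5, -5] (depth 3)
After 'gt': stack = [-5, 0] (depth 2)
After 'lt': stack = [1] (depth 1)
After 'push 9': stack = [1, 9] (depth 2)
After 'push 20': stack = [1, 9, 20] (depth 3)
After 'add': stack = [1, 29] (depth 2)
After 'push 11': stack = [1, 29, 11] (depth 3)
After 'neg': stack = [1, 29, -11] (depth 3)
After 'dup': stack = [1, 29, -11, -11] (depth 4)
After 'push -9': stack = [1, 29, -11, -11, -9] (depth 5)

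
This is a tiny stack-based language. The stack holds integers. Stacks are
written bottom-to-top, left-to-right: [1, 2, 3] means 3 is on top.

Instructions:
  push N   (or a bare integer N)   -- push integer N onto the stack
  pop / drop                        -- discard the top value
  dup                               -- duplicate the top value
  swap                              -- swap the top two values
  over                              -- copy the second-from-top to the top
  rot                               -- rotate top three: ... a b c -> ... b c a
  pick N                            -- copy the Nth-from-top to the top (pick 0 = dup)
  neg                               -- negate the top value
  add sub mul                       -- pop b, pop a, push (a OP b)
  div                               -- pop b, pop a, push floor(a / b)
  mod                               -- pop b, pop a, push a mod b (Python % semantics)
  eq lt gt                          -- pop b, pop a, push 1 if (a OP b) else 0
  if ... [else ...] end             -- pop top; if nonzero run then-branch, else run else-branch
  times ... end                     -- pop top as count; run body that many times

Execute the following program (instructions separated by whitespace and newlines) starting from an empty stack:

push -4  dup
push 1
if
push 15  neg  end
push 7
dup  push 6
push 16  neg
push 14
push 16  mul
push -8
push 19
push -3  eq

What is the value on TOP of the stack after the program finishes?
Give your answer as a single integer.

Answer: 0

Derivation:
After 'push -4': [-4]
After 'dup': [-4, -4]
After 'push 1': [-4, -4, 1]
After 'if': [-4, -4]
After 'push 15': [-4, -4, 15]
After 'neg': [-4, -4, -15]
After 'push 7': [-4, -4, -15, 7]
After 'dup': [-4, -4, -15, 7, 7]
After 'push 6': [-4, -4, -15, 7, 7, 6]
After 'push 16': [-4, -4, -15, 7, 7, 6, 16]
After 'neg': [-4, -4, -15, 7, 7, 6, -16]
After 'push 14': [-4, -4, -15, 7, 7, 6, -16, 14]
After 'push 16': [-4, -4, -15, 7, 7, 6, -16, 14, 16]
After 'mul': [-4, -4, -15, 7, 7, 6, -16, 224]
After 'push -8': [-4, -4, -15, 7, 7, 6, -16, 224, -8]
After 'push 19': [-4, -4, -15, 7, 7, 6, -16, 224, -8, 19]
After 'push -3': [-4, -4, -15, 7, 7, 6, -16, 224, -8, 19, -3]
After 'eq': [-4, -4, -15, 7, 7, 6, -16, 224, -8, 0]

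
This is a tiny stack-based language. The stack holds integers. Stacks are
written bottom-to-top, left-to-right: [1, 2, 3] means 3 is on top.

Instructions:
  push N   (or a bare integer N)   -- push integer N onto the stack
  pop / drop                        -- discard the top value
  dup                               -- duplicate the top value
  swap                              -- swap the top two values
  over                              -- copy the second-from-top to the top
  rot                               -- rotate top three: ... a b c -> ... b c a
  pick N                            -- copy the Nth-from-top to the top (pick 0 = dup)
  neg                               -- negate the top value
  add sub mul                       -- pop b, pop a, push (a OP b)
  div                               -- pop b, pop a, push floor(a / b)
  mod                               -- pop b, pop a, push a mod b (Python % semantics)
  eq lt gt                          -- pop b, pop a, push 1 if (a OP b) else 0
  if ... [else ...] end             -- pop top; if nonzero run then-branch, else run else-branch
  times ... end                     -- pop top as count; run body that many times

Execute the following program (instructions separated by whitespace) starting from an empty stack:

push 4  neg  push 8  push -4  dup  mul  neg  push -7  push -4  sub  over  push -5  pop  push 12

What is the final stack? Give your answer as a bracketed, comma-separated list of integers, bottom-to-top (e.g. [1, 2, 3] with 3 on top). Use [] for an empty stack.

Answer: [-4, 8, -16, -3, -16, 12]

Derivation:
After 'push 4': [4]
After 'neg': [-4]
After 'push 8': [-4, 8]
After 'push -4': [-4, 8, -4]
After 'dup': [-4, 8, -4, -4]
After 'mul': [-4, 8, 16]
After 'neg': [-4, 8, -16]
After 'push -7': [-4, 8, -16, -7]
After 'push -4': [-4, 8, -16, -7, -4]
After 'sub': [-4, 8, -16, -3]
After 'over': [-4, 8, -16, -3, -16]
After 'push -5': [-4, 8, -16, -3, -16, -5]
After 'pop': [-4, 8, -16, -3, -16]
After 'push 12': [-4, 8, -16, -3, -16, 12]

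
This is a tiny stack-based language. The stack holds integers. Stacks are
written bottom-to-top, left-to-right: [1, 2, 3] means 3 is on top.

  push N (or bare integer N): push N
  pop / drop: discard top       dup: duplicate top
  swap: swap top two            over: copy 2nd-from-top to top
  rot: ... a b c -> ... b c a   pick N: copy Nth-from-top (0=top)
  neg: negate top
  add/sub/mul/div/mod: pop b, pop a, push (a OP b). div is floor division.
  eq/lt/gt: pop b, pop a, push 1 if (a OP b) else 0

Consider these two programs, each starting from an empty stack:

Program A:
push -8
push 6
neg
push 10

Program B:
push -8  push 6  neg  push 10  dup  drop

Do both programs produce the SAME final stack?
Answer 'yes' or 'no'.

Program A trace:
  After 'push -8': [-8]
  After 'push 6': [-8, 6]
  After 'neg': [-8, -6]
  After 'push 10': [-8, -6, 10]
Program A final stack: [-8, -6, 10]

Program B trace:
  After 'push -8': [-8]
  After 'push 6': [-8, 6]
  After 'neg': [-8, -6]
  After 'push 10': [-8, -6, 10]
  After 'dup': [-8, -6, 10, 10]
  After 'drop': [-8, -6, 10]
Program B final stack: [-8, -6, 10]
Same: yes

Answer: yes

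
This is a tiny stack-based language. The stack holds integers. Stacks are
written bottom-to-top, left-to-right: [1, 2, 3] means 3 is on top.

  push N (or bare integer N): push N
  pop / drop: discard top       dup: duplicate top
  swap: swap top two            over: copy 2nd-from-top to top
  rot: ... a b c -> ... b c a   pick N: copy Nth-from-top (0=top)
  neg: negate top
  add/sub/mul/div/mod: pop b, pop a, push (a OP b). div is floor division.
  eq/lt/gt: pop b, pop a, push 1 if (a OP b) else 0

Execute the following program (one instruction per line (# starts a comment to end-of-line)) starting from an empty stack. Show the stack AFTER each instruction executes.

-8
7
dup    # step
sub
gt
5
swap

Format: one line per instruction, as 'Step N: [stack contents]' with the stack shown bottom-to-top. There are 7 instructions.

Step 1: [-8]
Step 2: [-8, 7]
Step 3: [-8, 7, 7]
Step 4: [-8, 0]
Step 5: [0]
Step 6: [0, 5]
Step 7: [5, 0]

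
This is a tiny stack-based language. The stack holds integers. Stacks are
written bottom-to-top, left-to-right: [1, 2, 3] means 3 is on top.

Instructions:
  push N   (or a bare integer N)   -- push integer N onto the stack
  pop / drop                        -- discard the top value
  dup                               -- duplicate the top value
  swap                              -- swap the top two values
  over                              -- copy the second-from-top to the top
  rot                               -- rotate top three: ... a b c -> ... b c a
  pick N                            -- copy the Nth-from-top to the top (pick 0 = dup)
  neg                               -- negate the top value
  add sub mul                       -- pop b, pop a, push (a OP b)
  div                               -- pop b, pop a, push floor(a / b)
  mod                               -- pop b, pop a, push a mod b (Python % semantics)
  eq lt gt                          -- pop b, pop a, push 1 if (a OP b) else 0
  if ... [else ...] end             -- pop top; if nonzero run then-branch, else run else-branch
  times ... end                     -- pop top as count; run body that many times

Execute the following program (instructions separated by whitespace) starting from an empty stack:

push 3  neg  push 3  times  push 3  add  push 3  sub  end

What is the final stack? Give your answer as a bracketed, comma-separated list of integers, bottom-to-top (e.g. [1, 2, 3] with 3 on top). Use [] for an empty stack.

Answer: [-3]

Derivation:
After 'push 3': [3]
After 'neg': [-3]
After 'push 3': [-3, 3]
After 'times': [-3]
After 'push 3': [-3, 3]
After 'add': [0]
After 'push 3': [0, 3]
After 'sub': [-3]
After 'push 3': [-3, 3]
After 'add': [0]
After 'push 3': [0, 3]
After 'sub': [-3]
After 'push 3': [-3, 3]
After 'add': [0]
After 'push 3': [0, 3]
After 'sub': [-3]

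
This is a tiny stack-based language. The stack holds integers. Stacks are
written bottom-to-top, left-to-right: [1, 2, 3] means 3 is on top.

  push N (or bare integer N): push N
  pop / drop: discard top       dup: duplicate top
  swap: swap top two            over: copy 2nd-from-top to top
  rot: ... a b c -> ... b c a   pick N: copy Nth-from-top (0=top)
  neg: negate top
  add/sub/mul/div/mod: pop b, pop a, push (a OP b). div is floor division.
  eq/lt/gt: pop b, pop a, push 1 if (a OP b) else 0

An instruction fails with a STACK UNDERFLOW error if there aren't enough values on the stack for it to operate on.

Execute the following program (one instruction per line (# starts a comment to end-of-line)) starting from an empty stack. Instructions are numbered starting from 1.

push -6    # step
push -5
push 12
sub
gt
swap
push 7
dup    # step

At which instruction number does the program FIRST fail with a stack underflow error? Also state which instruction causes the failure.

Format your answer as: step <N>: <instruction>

Step 1 ('push -6'): stack = [-6], depth = 1
Step 2 ('push -5'): stack = [-6, -5], depth = 2
Step 3 ('push 12'): stack = [-6, -5, 12], depth = 3
Step 4 ('sub'): stack = [-6, -17], depth = 2
Step 5 ('gt'): stack = [1], depth = 1
Step 6 ('swap'): needs 2 value(s) but depth is 1 — STACK UNDERFLOW

Answer: step 6: swap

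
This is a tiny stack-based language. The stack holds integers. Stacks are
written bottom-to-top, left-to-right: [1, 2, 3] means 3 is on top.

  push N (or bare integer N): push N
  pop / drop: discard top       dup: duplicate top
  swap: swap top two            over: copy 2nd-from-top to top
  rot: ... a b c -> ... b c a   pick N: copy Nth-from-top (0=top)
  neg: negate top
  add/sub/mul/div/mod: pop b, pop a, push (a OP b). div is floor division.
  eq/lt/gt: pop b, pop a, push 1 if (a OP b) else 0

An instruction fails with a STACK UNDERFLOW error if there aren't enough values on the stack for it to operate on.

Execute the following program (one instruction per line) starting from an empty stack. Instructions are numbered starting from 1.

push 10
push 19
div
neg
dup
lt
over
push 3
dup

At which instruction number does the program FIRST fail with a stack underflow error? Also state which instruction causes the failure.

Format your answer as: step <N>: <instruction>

Step 1 ('push 10'): stack = [10], depth = 1
Step 2 ('push 19'): stack = [10, 19], depth = 2
Step 3 ('div'): stack = [0], depth = 1
Step 4 ('neg'): stack = [0], depth = 1
Step 5 ('dup'): stack = [0, 0], depth = 2
Step 6 ('lt'): stack = [0], depth = 1
Step 7 ('over'): needs 2 value(s) but depth is 1 — STACK UNDERFLOW

Answer: step 7: over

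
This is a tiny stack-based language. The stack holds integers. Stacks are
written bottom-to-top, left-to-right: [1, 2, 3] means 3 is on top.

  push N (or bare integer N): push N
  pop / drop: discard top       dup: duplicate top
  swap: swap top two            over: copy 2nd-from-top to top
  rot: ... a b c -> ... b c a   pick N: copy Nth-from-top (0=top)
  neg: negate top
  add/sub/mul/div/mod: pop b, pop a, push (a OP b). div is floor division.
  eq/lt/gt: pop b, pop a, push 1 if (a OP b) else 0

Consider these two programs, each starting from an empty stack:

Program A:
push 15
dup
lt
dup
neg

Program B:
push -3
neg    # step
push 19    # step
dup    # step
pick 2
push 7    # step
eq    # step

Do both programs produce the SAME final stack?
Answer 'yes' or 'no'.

Program A trace:
  After 'push 15': [15]
  After 'dup': [15, 15]
  After 'lt': [0]
  After 'dup': [0, 0]
  After 'neg': [0, 0]
Program A final stack: [0, 0]

Program B trace:
  After 'push -3': [-3]
  After 'neg': [3]
  After 'push 19': [3, 19]
  After 'dup': [3, 19, 19]
  After 'pick 2': [3, 19, 19, 3]
  After 'push 7': [3, 19, 19, 3, 7]
  After 'eq': [3, 19, 19, 0]
Program B final stack: [3, 19, 19, 0]
Same: no

Answer: no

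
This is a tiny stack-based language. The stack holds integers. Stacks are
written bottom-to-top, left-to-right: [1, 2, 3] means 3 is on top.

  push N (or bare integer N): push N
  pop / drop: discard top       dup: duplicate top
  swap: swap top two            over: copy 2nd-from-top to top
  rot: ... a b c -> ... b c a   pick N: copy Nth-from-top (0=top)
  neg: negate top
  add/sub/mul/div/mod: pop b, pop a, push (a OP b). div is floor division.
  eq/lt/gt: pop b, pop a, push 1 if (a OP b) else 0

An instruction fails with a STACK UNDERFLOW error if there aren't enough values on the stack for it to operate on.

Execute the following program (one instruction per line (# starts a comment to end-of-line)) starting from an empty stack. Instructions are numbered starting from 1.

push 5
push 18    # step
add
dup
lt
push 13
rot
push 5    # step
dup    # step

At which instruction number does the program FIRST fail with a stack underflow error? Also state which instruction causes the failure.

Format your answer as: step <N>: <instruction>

Step 1 ('push 5'): stack = [5], depth = 1
Step 2 ('push 18'): stack = [5, 18], depth = 2
Step 3 ('add'): stack = [23], depth = 1
Step 4 ('dup'): stack = [23, 23], depth = 2
Step 5 ('lt'): stack = [0], depth = 1
Step 6 ('push 13'): stack = [0, 13], depth = 2
Step 7 ('rot'): needs 3 value(s) but depth is 2 — STACK UNDERFLOW

Answer: step 7: rot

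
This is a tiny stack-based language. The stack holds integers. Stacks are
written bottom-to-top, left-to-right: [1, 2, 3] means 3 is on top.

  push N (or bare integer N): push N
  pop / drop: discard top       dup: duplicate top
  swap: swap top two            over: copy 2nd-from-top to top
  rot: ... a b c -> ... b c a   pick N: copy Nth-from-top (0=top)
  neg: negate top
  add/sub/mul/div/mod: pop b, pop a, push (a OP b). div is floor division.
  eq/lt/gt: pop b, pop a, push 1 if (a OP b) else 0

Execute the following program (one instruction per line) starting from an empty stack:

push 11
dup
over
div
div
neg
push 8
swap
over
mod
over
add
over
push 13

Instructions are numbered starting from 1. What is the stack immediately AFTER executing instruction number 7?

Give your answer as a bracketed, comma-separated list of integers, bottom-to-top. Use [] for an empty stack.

Answer: [-11, 8]

Derivation:
Step 1 ('push 11'): [11]
Step 2 ('dup'): [11, 11]
Step 3 ('over'): [11, 11, 11]
Step 4 ('div'): [11, 1]
Step 5 ('div'): [11]
Step 6 ('neg'): [-11]
Step 7 ('push 8'): [-11, 8]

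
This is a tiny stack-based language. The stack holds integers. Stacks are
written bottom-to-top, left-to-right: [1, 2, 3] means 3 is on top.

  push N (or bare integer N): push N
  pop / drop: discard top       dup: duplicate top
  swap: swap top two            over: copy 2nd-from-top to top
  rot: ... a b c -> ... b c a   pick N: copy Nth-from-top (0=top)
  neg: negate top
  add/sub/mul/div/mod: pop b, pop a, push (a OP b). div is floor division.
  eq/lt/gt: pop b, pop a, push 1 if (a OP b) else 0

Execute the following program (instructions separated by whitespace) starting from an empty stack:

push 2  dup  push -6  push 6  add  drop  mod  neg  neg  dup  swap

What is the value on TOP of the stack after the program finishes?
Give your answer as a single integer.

Answer: 0

Derivation:
After 'push 2': [2]
After 'dup': [2, 2]
After 'push -6': [2, 2, -6]
After 'push 6': [2, 2, -6, 6]
After 'add': [2, 2, 0]
After 'drop': [2, 2]
After 'mod': [0]
After 'neg': [0]
After 'neg': [0]
After 'dup': [0, 0]
After 'swap': [0, 0]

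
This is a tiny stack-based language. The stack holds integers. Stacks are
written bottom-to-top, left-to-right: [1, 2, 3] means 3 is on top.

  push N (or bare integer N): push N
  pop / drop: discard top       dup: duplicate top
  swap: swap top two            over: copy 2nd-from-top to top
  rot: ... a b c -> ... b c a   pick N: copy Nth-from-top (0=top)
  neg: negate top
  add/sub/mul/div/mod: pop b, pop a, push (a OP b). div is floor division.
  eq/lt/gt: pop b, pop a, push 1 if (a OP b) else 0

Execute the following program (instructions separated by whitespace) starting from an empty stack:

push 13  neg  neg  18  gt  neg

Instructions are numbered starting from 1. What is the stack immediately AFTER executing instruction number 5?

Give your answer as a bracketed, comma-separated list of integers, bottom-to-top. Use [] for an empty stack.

Answer: [0]

Derivation:
Step 1 ('push 13'): [13]
Step 2 ('neg'): [-13]
Step 3 ('neg'): [13]
Step 4 ('18'): [13, 18]
Step 5 ('gt'): [0]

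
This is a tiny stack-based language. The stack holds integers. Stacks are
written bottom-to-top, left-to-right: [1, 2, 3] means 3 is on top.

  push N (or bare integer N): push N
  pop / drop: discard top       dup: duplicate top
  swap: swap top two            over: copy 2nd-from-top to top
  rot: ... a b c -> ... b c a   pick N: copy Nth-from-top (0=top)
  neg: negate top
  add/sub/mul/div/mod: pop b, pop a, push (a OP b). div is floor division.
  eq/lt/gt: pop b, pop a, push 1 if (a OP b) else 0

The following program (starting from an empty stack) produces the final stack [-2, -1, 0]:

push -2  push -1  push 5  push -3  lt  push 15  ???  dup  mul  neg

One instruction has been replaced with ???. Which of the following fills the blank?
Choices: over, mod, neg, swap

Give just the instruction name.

Answer: mod

Derivation:
Stack before ???: [-2, -1, 0, 15]
Stack after ???:  [-2, -1, 0]
Checking each choice:
  over: produces [-2, -1, 0, 15, 0]
  mod: MATCH
  neg: produces [-2, -1, 0, -225]
  swap: produces [-2, -1, 15, 0]


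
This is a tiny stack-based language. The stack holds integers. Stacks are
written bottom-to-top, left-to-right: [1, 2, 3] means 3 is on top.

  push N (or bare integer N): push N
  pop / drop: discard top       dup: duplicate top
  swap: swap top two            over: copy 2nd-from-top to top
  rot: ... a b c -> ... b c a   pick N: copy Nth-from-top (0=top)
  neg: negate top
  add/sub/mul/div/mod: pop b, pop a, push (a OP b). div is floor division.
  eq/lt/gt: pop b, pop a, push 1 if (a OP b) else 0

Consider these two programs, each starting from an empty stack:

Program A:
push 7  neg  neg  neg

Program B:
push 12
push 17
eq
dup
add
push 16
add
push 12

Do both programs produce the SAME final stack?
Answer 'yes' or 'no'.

Program A trace:
  After 'push 7': [7]
  After 'neg': [-7]
  After 'neg': [7]
  After 'neg': [-7]
Program A final stack: [-7]

Program B trace:
  After 'push 12': [12]
  After 'push 17': [12, 17]
  After 'eq': [0]
  After 'dup': [0, 0]
  After 'add': [0]
  After 'push 16': [0, 16]
  After 'add': [16]
  After 'push 12': [16, 12]
Program B final stack: [16, 12]
Same: no

Answer: no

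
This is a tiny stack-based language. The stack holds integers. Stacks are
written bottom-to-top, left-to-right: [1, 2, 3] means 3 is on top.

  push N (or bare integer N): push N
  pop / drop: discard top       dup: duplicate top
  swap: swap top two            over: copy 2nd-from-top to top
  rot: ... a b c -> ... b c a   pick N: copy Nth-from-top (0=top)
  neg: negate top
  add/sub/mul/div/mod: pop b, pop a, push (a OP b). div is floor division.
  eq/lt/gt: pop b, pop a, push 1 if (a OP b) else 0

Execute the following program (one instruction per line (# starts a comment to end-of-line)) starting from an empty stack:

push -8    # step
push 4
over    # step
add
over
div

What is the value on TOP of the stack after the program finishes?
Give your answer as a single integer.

Answer: 0

Derivation:
After 'push -8': [-8]
After 'push 4': [-8, 4]
After 'over': [-8, 4, -8]
After 'add': [-8, -4]
After 'over': [-8, -4, -8]
After 'div': [-8, 0]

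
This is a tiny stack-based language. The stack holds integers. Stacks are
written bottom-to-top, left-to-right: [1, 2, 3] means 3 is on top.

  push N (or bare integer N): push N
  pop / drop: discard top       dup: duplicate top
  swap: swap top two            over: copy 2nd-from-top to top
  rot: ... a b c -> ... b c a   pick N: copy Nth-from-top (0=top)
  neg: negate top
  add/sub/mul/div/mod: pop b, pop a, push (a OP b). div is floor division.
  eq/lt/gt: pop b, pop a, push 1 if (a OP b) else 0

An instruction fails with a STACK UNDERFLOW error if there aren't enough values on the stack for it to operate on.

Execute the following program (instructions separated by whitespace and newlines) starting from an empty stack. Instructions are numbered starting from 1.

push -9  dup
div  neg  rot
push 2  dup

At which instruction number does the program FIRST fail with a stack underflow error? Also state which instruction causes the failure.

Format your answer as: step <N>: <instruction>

Step 1 ('push -9'): stack = [-9], depth = 1
Step 2 ('dup'): stack = [-9, -9], depth = 2
Step 3 ('div'): stack = [1], depth = 1
Step 4 ('neg'): stack = [-1], depth = 1
Step 5 ('rot'): needs 3 value(s) but depth is 1 — STACK UNDERFLOW

Answer: step 5: rot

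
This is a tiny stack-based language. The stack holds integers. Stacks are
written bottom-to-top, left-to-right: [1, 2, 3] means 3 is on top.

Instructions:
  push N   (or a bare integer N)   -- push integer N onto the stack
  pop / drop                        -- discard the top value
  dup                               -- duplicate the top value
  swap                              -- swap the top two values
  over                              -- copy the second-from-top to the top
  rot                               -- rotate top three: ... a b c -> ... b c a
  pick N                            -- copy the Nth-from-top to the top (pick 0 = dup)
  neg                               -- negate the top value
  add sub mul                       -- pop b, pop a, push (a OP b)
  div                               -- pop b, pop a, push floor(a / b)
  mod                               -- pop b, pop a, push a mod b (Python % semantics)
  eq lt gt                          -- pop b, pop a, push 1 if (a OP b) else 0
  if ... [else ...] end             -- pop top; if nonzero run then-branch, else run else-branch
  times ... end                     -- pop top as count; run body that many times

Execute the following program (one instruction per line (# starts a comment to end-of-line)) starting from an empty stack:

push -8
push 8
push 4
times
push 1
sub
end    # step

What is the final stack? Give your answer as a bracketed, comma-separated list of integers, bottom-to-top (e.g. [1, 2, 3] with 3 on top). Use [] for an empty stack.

Answer: [-8, 4]

Derivation:
After 'push -8': [-8]
After 'push 8': [-8, 8]
After 'push 4': [-8, 8, 4]
After 'times': [-8, 8]
After 'push 1': [-8, 8, 1]
After 'sub': [-8, 7]
After 'push 1': [-8, 7, 1]
After 'sub': [-8, 6]
After 'push 1': [-8, 6, 1]
After 'sub': [-8, 5]
After 'push 1': [-8, 5, 1]
After 'sub': [-8, 4]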